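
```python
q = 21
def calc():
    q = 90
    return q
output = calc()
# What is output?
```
90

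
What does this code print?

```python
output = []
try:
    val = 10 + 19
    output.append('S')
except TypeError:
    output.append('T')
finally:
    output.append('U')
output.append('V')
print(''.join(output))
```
SUV

finally runs after normal execution too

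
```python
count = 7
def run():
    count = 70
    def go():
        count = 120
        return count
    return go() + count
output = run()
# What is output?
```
190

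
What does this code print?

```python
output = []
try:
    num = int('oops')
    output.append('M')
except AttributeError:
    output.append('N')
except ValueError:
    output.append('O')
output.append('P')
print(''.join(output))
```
OP

ValueError is caught by its specific handler, not AttributeError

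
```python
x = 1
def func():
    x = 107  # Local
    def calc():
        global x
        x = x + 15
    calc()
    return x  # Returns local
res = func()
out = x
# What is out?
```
16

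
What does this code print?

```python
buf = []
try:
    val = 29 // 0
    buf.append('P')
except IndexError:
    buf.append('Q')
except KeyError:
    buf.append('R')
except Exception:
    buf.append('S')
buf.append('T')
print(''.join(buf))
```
ST

ZeroDivisionError not specifically caught, falls to Exception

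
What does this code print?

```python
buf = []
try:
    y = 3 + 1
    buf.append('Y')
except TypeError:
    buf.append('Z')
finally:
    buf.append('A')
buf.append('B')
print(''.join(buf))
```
YAB

finally runs after normal execution too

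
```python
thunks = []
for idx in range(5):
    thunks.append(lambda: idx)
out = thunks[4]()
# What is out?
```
4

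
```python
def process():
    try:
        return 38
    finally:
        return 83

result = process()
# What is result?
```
83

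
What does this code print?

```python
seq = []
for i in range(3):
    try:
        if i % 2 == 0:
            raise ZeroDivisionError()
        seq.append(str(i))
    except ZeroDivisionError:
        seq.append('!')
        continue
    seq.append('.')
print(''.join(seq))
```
!1.!

continue in except skips rest of loop body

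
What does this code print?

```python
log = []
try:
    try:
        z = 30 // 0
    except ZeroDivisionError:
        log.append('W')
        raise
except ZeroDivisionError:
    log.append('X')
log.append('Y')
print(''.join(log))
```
WXY

raise without argument re-raises current exception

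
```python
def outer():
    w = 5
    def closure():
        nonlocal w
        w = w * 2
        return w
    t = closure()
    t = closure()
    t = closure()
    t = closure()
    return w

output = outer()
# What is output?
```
80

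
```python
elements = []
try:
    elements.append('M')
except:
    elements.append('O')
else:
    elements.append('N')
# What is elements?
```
['M', 'N']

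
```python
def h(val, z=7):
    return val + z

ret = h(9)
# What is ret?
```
16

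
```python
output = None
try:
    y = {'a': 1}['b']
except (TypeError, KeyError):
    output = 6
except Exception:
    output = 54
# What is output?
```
6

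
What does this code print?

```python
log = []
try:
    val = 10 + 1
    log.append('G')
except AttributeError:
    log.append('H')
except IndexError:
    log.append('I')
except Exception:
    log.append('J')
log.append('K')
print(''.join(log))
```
GK

No exception, try block completes normally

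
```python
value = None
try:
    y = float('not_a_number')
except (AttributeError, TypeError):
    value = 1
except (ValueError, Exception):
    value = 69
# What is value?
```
69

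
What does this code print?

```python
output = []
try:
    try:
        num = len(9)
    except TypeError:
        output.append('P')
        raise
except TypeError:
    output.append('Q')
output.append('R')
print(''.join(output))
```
PQR

raise without argument re-raises current exception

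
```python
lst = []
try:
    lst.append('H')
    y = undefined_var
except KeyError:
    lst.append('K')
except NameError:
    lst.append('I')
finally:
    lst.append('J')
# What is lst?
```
['H', 'I', 'J']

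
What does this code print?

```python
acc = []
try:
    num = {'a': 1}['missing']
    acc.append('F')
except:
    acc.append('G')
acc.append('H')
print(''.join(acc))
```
GH

Exception raised in try, caught by bare except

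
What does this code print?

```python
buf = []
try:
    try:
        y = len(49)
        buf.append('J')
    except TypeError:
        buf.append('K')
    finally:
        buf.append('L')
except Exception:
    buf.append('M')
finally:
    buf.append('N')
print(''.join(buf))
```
KLN

Both finally blocks run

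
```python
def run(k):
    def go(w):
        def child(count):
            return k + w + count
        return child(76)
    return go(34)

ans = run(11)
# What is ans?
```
121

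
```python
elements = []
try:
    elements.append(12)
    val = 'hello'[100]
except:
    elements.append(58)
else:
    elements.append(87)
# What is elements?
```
[12, 58]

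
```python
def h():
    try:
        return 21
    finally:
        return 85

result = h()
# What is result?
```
85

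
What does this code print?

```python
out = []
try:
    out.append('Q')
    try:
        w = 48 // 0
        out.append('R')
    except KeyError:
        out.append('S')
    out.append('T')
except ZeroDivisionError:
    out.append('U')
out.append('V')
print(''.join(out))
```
QUV

Inner handler doesn't match, propagates to outer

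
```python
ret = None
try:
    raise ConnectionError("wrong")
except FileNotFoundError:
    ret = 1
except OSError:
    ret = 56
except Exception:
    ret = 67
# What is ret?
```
56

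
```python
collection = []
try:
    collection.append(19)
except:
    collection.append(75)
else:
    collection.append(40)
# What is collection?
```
[19, 40]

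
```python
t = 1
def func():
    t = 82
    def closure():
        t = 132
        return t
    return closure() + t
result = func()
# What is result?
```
214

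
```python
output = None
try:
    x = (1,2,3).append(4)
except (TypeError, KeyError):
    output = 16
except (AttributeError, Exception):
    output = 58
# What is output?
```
58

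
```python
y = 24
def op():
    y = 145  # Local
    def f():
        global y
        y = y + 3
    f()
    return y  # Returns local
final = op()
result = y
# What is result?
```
27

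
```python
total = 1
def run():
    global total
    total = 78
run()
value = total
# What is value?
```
78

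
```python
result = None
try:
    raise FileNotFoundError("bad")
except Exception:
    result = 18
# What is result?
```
18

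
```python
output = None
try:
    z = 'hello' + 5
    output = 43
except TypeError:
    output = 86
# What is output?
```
86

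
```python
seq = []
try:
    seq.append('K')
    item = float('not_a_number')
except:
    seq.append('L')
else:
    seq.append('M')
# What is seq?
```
['K', 'L']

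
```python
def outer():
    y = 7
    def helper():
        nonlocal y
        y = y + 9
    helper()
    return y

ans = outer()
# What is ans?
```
16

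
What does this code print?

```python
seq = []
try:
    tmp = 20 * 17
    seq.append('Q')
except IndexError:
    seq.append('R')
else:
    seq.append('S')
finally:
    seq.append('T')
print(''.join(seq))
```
QST

else runs before finally when no exception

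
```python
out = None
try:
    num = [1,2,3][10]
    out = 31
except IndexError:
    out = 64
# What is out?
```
64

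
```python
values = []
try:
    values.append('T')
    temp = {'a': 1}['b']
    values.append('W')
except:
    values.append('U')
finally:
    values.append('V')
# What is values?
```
['T', 'U', 'V']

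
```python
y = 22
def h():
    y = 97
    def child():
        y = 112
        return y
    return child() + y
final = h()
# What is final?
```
209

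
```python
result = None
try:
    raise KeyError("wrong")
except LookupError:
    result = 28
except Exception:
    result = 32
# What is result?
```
28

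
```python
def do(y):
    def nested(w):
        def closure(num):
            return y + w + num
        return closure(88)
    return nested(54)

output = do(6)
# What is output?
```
148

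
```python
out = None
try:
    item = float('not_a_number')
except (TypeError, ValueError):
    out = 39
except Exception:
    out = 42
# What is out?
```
39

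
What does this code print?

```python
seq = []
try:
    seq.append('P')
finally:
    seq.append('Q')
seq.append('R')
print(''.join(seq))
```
PQR

try/finally without except, no exception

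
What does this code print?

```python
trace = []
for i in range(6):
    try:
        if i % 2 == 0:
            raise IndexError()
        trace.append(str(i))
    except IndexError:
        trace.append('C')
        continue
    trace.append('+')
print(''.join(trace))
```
C1+C3+C5+

continue in except skips rest of loop body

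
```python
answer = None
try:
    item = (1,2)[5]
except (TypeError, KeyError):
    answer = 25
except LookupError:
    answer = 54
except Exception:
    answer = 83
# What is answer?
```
54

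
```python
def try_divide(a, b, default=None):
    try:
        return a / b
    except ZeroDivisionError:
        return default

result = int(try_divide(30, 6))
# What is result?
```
5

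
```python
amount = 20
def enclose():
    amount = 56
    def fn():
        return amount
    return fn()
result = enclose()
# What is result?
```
56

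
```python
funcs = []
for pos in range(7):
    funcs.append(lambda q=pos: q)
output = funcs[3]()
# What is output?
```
3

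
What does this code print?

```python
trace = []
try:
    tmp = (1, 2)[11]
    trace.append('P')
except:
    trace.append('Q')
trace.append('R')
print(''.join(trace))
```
QR

Exception raised in try, caught by bare except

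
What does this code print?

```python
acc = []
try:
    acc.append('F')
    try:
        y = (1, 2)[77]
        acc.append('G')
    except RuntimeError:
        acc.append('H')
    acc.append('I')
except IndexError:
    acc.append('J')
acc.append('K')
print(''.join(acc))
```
FJK

Inner handler doesn't match, propagates to outer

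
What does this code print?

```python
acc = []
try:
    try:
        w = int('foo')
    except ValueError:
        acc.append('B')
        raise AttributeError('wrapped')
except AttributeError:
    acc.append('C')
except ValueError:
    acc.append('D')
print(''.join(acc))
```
BC

New AttributeError raised, caught by outer AttributeError handler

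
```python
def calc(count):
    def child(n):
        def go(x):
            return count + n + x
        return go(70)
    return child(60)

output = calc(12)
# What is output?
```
142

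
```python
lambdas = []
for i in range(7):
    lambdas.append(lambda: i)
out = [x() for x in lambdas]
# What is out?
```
[6, 6, 6, 6, 6, 6, 6]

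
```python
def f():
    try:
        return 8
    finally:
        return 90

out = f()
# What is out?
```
90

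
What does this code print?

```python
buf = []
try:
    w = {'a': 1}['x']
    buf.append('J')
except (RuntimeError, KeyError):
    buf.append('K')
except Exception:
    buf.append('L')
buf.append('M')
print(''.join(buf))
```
KM

KeyError matches tuple containing it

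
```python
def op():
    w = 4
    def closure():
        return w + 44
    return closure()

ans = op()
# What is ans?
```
48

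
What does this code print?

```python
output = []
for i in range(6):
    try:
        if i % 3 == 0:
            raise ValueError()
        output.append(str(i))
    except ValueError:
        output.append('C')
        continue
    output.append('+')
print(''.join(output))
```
C1+2+C4+5+

continue in except skips rest of loop body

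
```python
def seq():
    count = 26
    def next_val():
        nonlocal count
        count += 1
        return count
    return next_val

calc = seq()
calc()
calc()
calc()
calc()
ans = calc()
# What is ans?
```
31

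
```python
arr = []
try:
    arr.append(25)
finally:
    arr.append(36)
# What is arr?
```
[25, 36]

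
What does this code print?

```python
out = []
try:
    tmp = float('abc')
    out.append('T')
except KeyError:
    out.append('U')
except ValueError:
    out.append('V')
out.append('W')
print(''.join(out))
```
VW

ValueError is caught by its specific handler, not KeyError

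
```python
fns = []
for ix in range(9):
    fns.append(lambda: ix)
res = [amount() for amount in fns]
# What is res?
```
[8, 8, 8, 8, 8, 8, 8, 8, 8]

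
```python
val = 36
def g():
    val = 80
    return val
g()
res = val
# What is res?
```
36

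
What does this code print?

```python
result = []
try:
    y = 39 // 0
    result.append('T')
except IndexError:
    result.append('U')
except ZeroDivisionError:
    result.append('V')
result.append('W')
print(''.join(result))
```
VW

ZeroDivisionError is caught by its specific handler, not IndexError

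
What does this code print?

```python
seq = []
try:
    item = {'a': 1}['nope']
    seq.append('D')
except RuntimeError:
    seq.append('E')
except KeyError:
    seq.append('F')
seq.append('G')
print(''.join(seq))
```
FG

KeyError is caught by its specific handler, not RuntimeError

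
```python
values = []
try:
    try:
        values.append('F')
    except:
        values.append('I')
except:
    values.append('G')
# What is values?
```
['F']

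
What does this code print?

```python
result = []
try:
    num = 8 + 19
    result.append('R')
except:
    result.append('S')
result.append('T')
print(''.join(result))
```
RT

No exception, try block completes normally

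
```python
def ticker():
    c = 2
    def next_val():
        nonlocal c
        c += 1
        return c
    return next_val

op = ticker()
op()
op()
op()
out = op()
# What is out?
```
6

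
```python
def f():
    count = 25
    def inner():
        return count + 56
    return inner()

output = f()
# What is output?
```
81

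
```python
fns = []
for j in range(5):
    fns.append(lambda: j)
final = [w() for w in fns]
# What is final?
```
[4, 4, 4, 4, 4]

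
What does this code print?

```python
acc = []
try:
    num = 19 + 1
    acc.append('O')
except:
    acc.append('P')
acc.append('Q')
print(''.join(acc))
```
OQ

No exception, try block completes normally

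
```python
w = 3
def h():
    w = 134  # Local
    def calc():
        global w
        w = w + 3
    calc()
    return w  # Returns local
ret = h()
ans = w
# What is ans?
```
6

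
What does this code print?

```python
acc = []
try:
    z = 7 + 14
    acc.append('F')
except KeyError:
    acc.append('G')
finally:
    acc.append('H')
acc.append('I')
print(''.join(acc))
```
FHI

finally runs after normal execution too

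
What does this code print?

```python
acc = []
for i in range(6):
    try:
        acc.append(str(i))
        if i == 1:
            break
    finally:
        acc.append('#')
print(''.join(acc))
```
0#1#

finally runs even when breaking out of loop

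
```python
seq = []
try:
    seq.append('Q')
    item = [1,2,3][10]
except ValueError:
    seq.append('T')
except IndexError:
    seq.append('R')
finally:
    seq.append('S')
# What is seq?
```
['Q', 'R', 'S']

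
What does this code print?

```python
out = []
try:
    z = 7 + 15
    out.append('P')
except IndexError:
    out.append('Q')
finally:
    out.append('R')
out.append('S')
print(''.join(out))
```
PRS

finally runs after normal execution too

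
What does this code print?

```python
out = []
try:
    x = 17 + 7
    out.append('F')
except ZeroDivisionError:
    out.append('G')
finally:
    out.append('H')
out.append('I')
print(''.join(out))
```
FHI

finally runs after normal execution too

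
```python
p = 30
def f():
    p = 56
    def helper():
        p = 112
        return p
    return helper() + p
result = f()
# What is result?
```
168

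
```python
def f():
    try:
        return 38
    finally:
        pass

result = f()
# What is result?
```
38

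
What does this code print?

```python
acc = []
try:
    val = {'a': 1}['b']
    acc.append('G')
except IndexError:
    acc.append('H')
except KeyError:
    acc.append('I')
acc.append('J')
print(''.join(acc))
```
IJ

KeyError is caught by its specific handler, not IndexError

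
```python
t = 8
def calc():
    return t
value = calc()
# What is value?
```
8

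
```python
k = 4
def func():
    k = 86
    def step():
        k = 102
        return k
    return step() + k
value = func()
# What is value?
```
188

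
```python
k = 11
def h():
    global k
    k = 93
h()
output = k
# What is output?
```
93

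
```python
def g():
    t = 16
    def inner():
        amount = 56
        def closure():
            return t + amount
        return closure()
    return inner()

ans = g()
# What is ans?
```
72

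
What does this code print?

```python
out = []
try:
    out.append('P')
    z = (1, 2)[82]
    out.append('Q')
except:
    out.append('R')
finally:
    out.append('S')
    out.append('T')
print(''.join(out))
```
PRST

Code before exception runs, then except, then all of finally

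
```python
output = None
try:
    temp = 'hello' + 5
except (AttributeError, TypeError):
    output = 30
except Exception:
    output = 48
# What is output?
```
30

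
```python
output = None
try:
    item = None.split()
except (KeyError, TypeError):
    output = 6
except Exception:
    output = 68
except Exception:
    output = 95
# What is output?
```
68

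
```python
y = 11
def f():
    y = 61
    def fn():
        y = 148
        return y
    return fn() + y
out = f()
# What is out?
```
209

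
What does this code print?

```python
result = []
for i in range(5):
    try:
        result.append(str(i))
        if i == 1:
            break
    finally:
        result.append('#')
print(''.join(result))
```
0#1#

finally runs even when breaking out of loop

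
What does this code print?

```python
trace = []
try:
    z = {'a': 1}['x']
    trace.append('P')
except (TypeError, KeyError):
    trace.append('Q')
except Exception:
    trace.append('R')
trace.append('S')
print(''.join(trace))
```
QS

KeyError matches tuple containing it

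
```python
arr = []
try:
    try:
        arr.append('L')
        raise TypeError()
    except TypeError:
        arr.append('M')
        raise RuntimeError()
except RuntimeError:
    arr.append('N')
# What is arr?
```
['L', 'M', 'N']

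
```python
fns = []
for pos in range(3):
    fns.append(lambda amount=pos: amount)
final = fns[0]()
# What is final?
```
0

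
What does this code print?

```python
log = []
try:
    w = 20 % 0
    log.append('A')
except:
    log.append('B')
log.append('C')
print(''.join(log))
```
BC

Exception raised in try, caught by bare except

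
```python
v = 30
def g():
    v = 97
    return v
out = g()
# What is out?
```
97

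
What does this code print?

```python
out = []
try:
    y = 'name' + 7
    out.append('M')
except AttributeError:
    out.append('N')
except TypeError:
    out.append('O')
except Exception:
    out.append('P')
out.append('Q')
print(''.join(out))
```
OQ

TypeError matches before generic Exception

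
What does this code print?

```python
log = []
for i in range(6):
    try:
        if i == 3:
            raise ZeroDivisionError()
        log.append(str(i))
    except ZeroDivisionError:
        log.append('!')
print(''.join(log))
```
012!45

Exception on i=3 caught, loop continues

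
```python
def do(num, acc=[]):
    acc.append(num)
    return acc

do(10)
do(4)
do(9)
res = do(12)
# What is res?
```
[10, 4, 9, 12]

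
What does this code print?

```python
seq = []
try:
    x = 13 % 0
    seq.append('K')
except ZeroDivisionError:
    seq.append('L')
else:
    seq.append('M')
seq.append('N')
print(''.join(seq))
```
LN

else block skipped when exception is caught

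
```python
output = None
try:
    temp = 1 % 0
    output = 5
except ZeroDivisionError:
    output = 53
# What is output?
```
53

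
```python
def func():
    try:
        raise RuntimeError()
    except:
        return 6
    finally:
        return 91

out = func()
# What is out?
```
91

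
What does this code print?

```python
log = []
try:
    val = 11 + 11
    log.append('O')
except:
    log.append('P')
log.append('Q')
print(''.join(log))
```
OQ

No exception, try block completes normally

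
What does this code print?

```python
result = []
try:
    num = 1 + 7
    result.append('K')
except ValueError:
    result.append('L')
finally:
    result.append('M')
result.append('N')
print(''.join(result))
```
KMN

finally runs after normal execution too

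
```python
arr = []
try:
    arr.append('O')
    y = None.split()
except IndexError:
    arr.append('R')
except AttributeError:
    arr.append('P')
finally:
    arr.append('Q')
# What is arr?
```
['O', 'P', 'Q']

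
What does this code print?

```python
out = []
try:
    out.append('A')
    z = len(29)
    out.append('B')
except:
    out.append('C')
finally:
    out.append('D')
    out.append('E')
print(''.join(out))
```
ACDE

Code before exception runs, then except, then all of finally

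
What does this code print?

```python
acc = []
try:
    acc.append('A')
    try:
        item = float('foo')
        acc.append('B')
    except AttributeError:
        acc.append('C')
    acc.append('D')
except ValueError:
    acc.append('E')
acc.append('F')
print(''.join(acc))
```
AEF

Inner handler doesn't match, propagates to outer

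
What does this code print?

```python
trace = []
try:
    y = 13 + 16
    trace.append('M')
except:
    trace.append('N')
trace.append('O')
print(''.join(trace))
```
MO

No exception, try block completes normally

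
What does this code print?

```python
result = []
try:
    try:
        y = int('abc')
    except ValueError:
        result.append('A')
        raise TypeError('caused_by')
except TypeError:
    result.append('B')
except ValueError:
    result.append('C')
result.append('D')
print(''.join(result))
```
ABD

TypeError raised and caught, original ValueError not re-raised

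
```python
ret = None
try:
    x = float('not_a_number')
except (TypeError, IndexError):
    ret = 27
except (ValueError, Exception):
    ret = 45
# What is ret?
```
45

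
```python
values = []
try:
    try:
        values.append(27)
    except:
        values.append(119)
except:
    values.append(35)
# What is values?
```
[27]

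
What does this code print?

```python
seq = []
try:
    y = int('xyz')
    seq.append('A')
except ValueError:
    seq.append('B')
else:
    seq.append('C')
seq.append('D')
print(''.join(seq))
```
BD

else block skipped when exception is caught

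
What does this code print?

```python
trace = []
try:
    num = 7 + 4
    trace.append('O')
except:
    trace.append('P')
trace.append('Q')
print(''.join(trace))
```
OQ

No exception, try block completes normally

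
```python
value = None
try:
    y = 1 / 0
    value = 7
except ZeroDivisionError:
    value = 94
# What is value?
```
94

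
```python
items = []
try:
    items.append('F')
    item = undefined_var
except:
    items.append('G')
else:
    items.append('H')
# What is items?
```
['F', 'G']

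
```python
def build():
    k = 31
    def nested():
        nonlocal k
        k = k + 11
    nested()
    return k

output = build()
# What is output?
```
42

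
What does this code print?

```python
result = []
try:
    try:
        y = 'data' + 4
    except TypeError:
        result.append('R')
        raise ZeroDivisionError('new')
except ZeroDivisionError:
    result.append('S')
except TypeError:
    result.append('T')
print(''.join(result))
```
RS

New ZeroDivisionError raised, caught by outer ZeroDivisionError handler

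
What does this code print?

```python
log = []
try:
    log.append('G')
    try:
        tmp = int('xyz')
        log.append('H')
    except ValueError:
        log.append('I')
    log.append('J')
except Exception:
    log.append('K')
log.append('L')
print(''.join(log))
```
GIJL

Inner exception caught by inner handler, outer continues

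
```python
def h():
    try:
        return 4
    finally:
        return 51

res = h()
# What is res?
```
51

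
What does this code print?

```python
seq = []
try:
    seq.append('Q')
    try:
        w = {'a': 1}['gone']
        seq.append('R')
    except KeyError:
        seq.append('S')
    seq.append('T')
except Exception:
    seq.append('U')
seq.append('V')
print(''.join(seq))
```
QSTV

Inner exception caught by inner handler, outer continues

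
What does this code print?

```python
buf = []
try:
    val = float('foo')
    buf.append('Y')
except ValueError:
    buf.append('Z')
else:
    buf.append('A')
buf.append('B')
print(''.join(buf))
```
ZB

else block skipped when exception is caught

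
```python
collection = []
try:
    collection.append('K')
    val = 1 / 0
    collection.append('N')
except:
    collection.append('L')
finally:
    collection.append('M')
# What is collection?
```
['K', 'L', 'M']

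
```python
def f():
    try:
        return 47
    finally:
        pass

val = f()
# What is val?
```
47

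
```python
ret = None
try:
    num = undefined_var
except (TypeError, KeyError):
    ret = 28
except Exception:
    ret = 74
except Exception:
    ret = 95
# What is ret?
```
74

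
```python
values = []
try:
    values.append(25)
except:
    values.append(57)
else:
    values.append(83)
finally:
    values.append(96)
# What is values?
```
[25, 83, 96]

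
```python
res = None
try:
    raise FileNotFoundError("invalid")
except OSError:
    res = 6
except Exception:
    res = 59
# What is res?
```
6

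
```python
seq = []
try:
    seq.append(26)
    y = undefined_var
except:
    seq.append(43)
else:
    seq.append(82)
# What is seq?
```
[26, 43]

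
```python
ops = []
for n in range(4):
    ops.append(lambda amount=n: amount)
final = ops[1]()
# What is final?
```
1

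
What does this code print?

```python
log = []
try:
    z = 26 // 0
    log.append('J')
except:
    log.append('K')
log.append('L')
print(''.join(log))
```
KL

Exception raised in try, caught by bare except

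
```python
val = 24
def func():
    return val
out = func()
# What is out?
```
24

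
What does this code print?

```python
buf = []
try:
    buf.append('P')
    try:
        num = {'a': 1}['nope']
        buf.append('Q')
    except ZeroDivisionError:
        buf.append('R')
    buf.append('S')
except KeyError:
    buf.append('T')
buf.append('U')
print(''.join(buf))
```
PTU

Inner handler doesn't match, propagates to outer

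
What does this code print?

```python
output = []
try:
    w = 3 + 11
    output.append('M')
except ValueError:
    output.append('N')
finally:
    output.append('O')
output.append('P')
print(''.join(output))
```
MOP

finally runs after normal execution too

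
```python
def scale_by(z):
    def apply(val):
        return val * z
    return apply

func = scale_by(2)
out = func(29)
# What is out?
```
58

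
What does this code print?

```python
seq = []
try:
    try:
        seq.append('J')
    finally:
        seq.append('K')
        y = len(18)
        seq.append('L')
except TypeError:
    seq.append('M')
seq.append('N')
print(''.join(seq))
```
JKMN

Exception in inner finally caught by outer except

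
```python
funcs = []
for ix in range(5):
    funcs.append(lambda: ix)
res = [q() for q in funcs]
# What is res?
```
[4, 4, 4, 4, 4]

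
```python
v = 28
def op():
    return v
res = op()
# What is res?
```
28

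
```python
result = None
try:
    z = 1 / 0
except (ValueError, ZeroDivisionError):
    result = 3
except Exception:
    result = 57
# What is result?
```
3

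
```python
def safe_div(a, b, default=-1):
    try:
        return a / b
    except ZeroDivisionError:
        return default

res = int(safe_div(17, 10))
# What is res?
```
1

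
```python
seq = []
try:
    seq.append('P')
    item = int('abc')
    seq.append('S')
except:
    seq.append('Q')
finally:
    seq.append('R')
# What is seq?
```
['P', 'Q', 'R']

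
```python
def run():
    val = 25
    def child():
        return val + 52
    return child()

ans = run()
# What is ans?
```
77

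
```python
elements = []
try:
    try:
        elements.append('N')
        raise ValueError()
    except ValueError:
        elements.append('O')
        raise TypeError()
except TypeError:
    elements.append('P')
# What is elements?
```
['N', 'O', 'P']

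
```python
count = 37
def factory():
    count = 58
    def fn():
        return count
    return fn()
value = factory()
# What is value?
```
58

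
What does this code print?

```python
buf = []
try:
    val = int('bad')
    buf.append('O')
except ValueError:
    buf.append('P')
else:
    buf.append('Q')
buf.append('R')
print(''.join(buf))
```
PR

else block skipped when exception is caught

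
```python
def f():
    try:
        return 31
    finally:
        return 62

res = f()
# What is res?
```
62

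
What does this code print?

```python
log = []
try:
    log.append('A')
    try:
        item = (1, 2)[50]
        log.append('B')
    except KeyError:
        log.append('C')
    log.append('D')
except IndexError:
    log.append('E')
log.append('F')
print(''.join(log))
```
AEF

Inner handler doesn't match, propagates to outer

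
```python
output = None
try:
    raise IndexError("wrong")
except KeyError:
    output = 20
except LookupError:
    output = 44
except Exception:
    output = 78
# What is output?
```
44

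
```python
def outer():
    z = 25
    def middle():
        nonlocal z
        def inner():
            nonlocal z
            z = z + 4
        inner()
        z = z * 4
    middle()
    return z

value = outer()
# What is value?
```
116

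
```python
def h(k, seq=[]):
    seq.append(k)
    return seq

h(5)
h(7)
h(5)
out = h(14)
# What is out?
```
[5, 7, 5, 14]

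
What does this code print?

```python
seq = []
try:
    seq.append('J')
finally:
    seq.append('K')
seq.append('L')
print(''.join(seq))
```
JKL

try/finally without except, no exception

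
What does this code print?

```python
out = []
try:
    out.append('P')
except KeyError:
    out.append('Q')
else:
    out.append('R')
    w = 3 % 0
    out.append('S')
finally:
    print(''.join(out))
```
PR

Try succeeds, else appends 'R', ZeroDivisionError in else is uncaught, finally prints before exception propagates ('S' never appended)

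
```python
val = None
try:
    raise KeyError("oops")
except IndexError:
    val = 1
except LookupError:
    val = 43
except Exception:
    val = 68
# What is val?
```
43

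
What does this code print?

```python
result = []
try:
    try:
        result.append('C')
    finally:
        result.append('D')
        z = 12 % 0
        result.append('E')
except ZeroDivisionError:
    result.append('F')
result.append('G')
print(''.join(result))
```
CDFG

Exception in inner finally caught by outer except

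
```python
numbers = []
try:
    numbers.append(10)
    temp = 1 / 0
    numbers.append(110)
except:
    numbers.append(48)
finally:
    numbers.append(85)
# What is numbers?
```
[10, 48, 85]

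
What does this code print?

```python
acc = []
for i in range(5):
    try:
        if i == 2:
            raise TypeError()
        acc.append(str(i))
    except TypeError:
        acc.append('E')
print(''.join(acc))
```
01E34

Exception on i=2 caught, loop continues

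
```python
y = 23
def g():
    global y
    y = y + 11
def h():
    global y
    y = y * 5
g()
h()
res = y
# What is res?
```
170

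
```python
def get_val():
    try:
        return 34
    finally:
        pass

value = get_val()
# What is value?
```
34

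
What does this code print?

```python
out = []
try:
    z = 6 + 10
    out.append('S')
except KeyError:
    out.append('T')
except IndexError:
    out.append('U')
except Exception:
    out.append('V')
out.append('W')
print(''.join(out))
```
SW

No exception, try block completes normally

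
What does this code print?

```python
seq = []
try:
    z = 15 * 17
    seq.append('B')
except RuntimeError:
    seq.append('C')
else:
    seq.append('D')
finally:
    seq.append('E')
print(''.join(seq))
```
BDE

else runs before finally when no exception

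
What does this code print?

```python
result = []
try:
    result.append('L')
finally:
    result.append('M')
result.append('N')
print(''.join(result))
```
LMN

try/finally without except, no exception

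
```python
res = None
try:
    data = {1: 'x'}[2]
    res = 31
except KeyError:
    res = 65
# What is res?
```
65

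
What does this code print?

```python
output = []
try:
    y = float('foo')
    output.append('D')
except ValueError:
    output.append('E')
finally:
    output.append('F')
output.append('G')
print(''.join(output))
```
EFG

finally always runs, even after exception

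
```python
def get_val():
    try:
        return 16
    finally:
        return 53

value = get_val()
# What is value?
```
53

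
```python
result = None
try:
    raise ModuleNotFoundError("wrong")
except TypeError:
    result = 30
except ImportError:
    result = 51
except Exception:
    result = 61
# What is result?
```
51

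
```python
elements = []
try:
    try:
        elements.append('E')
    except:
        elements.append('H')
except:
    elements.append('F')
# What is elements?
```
['E']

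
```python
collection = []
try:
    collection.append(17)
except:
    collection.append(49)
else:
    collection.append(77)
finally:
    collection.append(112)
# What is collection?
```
[17, 77, 112]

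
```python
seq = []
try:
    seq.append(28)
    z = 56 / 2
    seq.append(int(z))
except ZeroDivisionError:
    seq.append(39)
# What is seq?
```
[28, 28]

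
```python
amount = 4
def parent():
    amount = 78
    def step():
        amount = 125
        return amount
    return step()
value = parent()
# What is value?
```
125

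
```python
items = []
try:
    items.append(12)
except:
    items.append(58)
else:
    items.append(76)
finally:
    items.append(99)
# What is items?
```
[12, 76, 99]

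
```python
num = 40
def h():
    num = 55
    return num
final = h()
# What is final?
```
55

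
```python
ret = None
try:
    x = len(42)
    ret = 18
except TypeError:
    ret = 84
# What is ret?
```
84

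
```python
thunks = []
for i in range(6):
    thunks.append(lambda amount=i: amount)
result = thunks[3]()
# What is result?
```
3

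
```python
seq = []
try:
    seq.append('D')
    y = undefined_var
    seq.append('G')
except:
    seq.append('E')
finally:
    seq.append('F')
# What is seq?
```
['D', 'E', 'F']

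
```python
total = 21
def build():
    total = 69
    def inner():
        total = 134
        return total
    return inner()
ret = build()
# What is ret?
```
134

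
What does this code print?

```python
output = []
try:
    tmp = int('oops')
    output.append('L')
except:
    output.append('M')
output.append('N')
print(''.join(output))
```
MN

Exception raised in try, caught by bare except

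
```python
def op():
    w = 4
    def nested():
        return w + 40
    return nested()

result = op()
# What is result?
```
44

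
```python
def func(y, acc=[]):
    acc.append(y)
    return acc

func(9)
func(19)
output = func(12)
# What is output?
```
[9, 19, 12]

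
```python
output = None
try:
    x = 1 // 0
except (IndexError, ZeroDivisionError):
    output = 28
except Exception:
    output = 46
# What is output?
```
28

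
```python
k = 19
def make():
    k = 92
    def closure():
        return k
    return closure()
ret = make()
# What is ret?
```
92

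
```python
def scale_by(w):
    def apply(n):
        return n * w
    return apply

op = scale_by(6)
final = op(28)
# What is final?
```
168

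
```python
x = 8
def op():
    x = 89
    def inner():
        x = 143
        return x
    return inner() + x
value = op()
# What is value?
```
232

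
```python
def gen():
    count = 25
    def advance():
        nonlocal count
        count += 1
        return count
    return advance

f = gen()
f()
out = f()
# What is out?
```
27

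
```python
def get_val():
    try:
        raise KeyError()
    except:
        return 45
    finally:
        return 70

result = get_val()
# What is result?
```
70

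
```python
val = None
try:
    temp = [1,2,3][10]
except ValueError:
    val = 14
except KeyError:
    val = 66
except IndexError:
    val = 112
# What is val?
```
112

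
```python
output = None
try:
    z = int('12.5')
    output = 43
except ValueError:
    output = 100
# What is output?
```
100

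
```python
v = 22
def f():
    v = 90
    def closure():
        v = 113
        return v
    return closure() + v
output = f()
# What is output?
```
203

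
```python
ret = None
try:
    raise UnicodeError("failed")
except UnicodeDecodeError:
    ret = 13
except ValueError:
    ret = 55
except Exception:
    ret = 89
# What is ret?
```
55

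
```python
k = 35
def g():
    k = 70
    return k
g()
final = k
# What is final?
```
35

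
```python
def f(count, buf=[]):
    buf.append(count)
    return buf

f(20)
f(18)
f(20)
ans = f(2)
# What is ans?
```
[20, 18, 20, 2]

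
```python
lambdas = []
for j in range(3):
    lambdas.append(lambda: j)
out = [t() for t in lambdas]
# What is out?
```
[2, 2, 2]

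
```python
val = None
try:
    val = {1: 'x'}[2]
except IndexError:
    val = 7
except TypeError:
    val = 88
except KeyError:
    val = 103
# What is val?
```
103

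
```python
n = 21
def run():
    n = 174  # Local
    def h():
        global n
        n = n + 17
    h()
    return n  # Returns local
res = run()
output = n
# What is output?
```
38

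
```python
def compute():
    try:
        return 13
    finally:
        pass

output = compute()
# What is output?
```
13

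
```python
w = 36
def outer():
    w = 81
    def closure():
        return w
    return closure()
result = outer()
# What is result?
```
81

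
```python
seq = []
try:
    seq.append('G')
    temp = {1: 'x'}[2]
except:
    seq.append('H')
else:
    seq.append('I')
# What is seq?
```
['G', 'H']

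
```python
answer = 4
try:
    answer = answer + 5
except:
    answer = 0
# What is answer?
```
9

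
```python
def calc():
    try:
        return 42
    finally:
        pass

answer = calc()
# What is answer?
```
42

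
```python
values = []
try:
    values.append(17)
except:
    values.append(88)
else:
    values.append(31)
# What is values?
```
[17, 31]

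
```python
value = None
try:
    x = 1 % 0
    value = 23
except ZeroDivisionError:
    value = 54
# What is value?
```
54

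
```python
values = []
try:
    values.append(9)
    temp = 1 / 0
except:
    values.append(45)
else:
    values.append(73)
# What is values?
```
[9, 45]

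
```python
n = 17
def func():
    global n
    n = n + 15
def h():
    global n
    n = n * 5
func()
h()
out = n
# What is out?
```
160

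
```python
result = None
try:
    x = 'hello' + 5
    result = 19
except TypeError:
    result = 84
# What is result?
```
84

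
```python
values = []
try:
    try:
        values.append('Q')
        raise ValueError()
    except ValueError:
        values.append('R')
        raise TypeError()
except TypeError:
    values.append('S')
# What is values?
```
['Q', 'R', 'S']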